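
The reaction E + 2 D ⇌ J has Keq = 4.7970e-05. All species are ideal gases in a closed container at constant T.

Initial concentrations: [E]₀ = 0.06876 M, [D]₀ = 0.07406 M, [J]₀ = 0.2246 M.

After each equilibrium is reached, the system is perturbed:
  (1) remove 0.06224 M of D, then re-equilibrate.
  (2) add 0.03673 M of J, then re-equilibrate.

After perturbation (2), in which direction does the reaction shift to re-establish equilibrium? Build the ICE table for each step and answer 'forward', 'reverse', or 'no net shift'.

Q₀ = 595.5 vs Keq = 4.7970e-05 ⇒ Q>K, reverse
Step 1:
                    E           D           J
  I           0.06876     0.07406      0.2246
  C            0.2246      0.4492     -0.2246
  E            0.2934      0.5233  3.8529e-06
  solve Keq expr → x = -0.2246; check Q = 4.7970e-05
Then remove 0.06224 M of D.
Step 2:
                    E           D           J
  I            0.2934       0.461  3.8529e-06
  C        8.6205e-07  1.7241e-06 -8.6205e-07
  E            0.2934       0.461  2.9908e-06
  solve Keq expr → x = -8.6205e-07; check Q = 4.7970e-05
Then add 0.03673 M of J.
Step 3:
                    E           D           J
  I            0.2934       0.461     0.03673
  C           0.03673     0.07346    -0.03673
  E            0.3301      0.5345  4.5232e-06
  solve Keq expr → x = -0.03673; check Q = 4.7970e-05

Direction: reverse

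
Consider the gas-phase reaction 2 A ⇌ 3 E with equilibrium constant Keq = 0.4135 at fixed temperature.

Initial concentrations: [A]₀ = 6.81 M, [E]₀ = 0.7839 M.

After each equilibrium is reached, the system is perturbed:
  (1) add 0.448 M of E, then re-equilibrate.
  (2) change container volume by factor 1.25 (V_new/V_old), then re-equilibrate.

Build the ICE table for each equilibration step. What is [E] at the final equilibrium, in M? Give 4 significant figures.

[E]_eq = 2.093 M

Q₀ = 0.01039 vs Keq = 0.4135 ⇒ Q<K, forward
Step 1:
                  A         E
  Initial      6.81    0.7839
  Change      -1.07     1.605
  Equil        5.74     2.388
  solve Keq expr → x = 0.5348; check Q = 0.4135
Then add 0.448 M of E.
Step 2:
                  A         E
  Initial      5.74     2.836
  Change     0.2523   -0.3785
  Equil       5.993     2.458
  solve Keq expr → x = -0.1262; check Q = 0.4135
Then change container volume by factor 1.25 (V_new/V_old).
Step 3:
                  A         E
  Initial     4.794     1.966
  Change   -0.08457    0.1269
  Equil        4.71     2.093
  solve Keq expr → x = 0.04228; check Q = 0.4135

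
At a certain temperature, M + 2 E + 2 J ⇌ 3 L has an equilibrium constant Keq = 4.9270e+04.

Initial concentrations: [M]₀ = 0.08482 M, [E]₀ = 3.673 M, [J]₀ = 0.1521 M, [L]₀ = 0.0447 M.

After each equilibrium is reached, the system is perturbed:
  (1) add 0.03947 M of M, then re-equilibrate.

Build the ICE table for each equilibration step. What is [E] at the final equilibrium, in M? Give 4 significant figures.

[E]_eq = 3.522 M

Q₀ = 0.003374 vs Keq = 4.9270e+04 ⇒ Q<K, forward
Step 1:
                   M          E          J          L
  Initial    0.08482      3.673     0.1521     0.0447
  Change    -0.07514    -0.1503    -0.1503     0.2254
  Equil     0.009682      3.523   0.001825     0.2701
  solve Keq expr → x = 0.07514; check Q = 4.9270e+04
Then add 0.03947 M of M.
Step 2:
                   M          E          J          L
  Initial    0.04915      3.523   0.001825     0.2701
  Change  -5.0178e-04  -0.001004  -0.001004   0.001505
  Equil      0.04865      3.522 8.2101e-04     0.2716
  solve Keq expr → x = 5.0178e-04; check Q = 4.9270e+04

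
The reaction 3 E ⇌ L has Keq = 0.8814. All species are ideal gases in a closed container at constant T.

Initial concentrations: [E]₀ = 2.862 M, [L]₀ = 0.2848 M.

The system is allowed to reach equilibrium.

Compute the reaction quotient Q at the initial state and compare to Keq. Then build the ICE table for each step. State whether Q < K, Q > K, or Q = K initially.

Q₀ = 0.01215 vs Keq = 0.8814 ⇒ Q<K, forward
Step 1:
                    E           L
  init          2.862      0.2848
  Δ            -1.854       0.618
  eq            1.008      0.9028
  solve Keq expr → x = 0.618; check Q = 0.8814

Q₀ = 0.01215; Q < K (proceeds forward)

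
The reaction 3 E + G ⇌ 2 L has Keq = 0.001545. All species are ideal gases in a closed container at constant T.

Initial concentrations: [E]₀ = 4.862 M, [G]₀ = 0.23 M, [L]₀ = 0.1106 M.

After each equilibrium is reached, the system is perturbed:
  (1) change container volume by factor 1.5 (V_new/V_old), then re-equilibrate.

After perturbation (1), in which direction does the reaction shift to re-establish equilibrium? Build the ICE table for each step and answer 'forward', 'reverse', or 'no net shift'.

Direction: reverse

Q₀ = 4.6274e-04 vs Keq = 0.001545 ⇒ Q<K, forward
Step 1:
                    E           G           L
  init          4.862        0.23      0.1106
  Δ           -0.1044     -0.0348     0.06961
  eq            4.758      0.1952      0.1802
  solve Keq expr → x = 0.0348; check Q = 0.001545
Then change container volume by factor 1.5 (V_new/V_old).
Step 2:
                    E           G           L
  init          3.172      0.1301      0.1201
  Δ           0.04965     0.01655     -0.0331
  eq            3.221      0.1467     0.08704
  solve Keq expr → x = -0.01655; check Q = 0.001545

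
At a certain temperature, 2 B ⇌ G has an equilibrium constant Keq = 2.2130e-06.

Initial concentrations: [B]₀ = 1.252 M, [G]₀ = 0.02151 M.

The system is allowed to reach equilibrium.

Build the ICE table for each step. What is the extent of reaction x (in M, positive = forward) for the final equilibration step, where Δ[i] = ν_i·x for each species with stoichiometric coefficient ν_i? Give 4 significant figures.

x = -0.02151 M

Q₀ = 0.01372 vs Keq = 2.2130e-06 ⇒ Q>K, reverse
Step 1:
                  B         G
  init        1.252   0.02151
  Δ         0.04301  -0.02151
  eq          1.295 3.7113e-06
  solve Keq expr → x = -0.02151; check Q = 2.2130e-06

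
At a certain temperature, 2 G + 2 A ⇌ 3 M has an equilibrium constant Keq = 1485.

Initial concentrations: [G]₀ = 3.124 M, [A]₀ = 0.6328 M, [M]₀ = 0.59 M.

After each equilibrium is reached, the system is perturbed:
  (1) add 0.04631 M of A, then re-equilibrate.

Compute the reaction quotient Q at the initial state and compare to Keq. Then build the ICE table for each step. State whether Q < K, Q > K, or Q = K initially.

Q₀ = 0.05255; Q < K (proceeds forward)

Q₀ = 0.05255 vs Keq = 1485 ⇒ Q<K, forward
Step 1:
                   G          A          M
  Initial      3.124     0.6328       0.59
  Change     -0.6136    -0.6136     0.9204
  Equil         2.51    0.01919       1.51
  solve Keq expr → x = 0.3068; check Q = 1485
Then add 0.04631 M of A.
Step 2:
                   G          A          M
  Initial       2.51     0.0655       1.51
  Change    -0.04465   -0.04465    0.06697
  Equil        2.466    0.02085      1.577
  solve Keq expr → x = 0.02232; check Q = 1485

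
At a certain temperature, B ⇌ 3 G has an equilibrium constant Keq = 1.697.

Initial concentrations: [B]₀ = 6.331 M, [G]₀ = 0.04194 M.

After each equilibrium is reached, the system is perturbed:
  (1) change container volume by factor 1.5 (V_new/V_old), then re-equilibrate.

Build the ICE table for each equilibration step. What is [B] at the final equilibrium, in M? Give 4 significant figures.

[B]_eq = 3.62 M

Q₀ = 1.1652e-05 vs Keq = 1.697 ⇒ Q<K, forward
Step 1:
                   B          G
  Initial      6.331    0.04194
  Change     -0.6936      2.081
  Equil        5.637      2.123
  solve Keq expr → x = 0.6936; check Q = 1.697
Then change container volume by factor 1.5 (V_new/V_old).
Step 2:
                   B          G
  Initial      3.758      1.415
  Change     -0.1387     0.4161
  Equil         3.62      1.831
  solve Keq expr → x = 0.1387; check Q = 1.697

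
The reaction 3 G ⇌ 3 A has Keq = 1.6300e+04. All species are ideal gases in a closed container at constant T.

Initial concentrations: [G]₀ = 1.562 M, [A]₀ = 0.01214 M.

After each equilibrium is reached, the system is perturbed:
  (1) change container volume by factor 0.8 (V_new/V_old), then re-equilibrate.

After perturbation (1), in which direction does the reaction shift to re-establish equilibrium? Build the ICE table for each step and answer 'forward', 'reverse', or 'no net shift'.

Direction: no net shift

Q₀ = 4.6948e-07 vs Keq = 1.6300e+04 ⇒ Q<K, forward
Step 1:
                   G          A
  Initial      1.562    0.01214
  Change      -1.502      1.502
  Equil      0.05973      1.514
  solve Keq expr → x = 0.5008; check Q = 1.6300e+04
Then change container volume by factor 0.8 (V_new/V_old).
Step 2:
                   G          A
  Initial    0.07466      1.893
  Change           0          0
  Equil      0.07466      1.893
  solve Keq expr → x = 0; check Q = 1.6300e+04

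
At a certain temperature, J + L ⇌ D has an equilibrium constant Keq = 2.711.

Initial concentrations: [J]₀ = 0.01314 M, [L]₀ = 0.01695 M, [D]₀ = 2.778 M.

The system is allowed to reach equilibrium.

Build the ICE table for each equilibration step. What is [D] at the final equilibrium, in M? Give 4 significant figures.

[D]_eq = 1.946 M

Q₀ = 1.2473e+04 vs Keq = 2.711 ⇒ Q>K, reverse
Step 1:
                  J         L         D
  Initial   0.01314   0.01695     2.778
  Change     0.8322    0.8322   -0.8322
  Equil      0.8453    0.8491     1.946
  solve Keq expr → x = -0.8322; check Q = 2.711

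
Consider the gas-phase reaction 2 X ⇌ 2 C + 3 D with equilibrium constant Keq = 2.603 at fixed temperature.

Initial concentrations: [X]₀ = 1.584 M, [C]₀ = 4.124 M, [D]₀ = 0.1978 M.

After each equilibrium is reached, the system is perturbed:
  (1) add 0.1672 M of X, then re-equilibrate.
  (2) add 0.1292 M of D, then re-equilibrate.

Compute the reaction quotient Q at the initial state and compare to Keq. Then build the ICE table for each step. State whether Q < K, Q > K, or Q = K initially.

Q₀ = 0.05246; Q < K (proceeds forward)

Q₀ = 0.05246 vs Keq = 2.603 ⇒ Q<K, forward
Step 1:
                  X         C         D
  init        1.584     4.124    0.1978
  Δ         -0.2765    0.2765    0.4147
  eq          1.308       4.4    0.6125
  solve Keq expr → x = 0.1382; check Q = 2.603
Then add 0.1672 M of X.
Step 2:
                  X         C         D
  init        1.475       4.4    0.6125
  Δ        -0.02693   0.02693    0.0404
  eq          1.448     4.427    0.6529
  solve Keq expr → x = 0.01347; check Q = 2.603
Then add 0.1292 M of D.
Step 3:
                  X         C         D
  init        1.448     4.427    0.7821
  Δ         0.06796  -0.06796   -0.1019
  eq          1.516     4.359    0.6802
  solve Keq expr → x = -0.03398; check Q = 2.603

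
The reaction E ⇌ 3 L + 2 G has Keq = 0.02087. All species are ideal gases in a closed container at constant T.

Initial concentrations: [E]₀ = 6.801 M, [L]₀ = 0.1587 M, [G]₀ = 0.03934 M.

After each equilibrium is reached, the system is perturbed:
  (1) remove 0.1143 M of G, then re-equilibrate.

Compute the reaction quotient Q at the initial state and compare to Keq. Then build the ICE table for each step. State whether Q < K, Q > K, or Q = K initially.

Q₀ = 9.0955e-07; Q < K (proceeds forward)

Q₀ = 9.0955e-07 vs Keq = 0.02087 ⇒ Q<K, forward
Step 1:
                    E           L           G
  Initial       6.801      0.1587     0.03934
  Change      -0.2244      0.6733      0.4489
  Equil         6.577       0.832      0.4882
  solve Keq expr → x = 0.2244; check Q = 0.02087
Then remove 0.1143 M of G.
Step 2:
                    E           L           G
  Initial       6.577       0.832      0.3739
  Change     -0.02601     0.07804     0.05202
  Equil         6.551        0.91      0.4259
  solve Keq expr → x = 0.02601; check Q = 0.02087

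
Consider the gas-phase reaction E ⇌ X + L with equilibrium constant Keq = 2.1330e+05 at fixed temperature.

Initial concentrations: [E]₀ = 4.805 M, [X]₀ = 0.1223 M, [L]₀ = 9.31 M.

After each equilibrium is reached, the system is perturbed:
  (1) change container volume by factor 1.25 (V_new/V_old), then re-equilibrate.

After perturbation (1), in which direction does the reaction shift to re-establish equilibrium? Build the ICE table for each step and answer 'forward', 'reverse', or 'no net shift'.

Direction: forward

Q₀ = 0.237 vs Keq = 2.1330e+05 ⇒ Q<K, forward
Step 1:
                    E           X           L
  init          4.805      0.1223        9.31
  Δ            -4.805       4.805       4.805
  eq       3.2603e-04       4.927       14.11
  solve Keq expr → x = 4.805; check Q = 2.1330e+05
Then change container volume by factor 1.25 (V_new/V_old).
Step 2:
                    E           X           L
  init     2.6083e-04       3.942       11.29
  Δ       -5.2161e-05  5.2161e-05  5.2161e-05
  eq       2.0866e-04       3.942       11.29
  solve Keq expr → x = 5.2161e-05; check Q = 2.1330e+05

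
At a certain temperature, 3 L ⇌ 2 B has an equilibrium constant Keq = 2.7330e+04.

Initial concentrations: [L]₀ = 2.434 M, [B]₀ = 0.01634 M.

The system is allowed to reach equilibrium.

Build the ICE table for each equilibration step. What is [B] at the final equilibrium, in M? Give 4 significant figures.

Q₀ = 1.8516e-05 vs Keq = 2.7330e+04 ⇒ Q<K, forward
Step 1:
                    L           B
  init          2.434     0.01634
  Δ            -2.388       1.592
  eq          0.04558       1.609
  solve Keq expr → x = 0.7961; check Q = 2.7330e+04

[B]_eq = 1.609 M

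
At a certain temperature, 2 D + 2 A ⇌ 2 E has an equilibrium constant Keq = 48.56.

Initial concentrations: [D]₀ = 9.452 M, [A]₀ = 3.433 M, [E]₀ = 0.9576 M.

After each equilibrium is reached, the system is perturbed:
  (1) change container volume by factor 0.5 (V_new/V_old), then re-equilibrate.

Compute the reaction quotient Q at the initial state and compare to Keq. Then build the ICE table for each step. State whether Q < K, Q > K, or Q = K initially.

Q₀ = 8.7091e-04 vs Keq = 48.56 ⇒ Q<K, forward
Step 1:
                    D           A           E
  Initial       9.452       3.433      0.9576
  Change       -3.332      -3.332       3.332
  Equil          6.12      0.1006        4.29
  solve Keq expr → x = 1.666; check Q = 48.56
Then change container volume by factor 0.5 (V_new/V_old).
Step 2:
                    D           A           E
  Initial       12.24      0.2012        8.58
  Change     -0.09862    -0.09862     0.09862
  Equil         12.14      0.1026       8.679
  solve Keq expr → x = 0.04931; check Q = 48.56

Q₀ = 8.7091e-04; Q < K (proceeds forward)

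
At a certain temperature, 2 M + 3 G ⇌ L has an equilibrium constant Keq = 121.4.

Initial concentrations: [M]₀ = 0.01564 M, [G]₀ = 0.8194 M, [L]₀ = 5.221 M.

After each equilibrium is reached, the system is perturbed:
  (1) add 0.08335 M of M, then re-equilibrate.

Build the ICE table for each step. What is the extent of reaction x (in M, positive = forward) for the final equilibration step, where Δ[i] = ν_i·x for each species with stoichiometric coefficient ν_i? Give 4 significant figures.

x = 0.02892 M

Q₀ = 3.8796e+04 vs Keq = 121.4 ⇒ Q>K, reverse
Step 1:
                   M          G          L
  I          0.01564     0.8194      5.221
  C           0.1693      0.254   -0.08466
  E            0.185      1.073      5.136
  solve Keq expr → x = -0.08466; check Q = 121.4
Then add 0.08335 M of M.
Step 2:
                   M          G          L
  I           0.2683      1.073      5.136
  C         -0.05784   -0.08675    0.02892
  E           0.2105     0.9866      5.165
  solve Keq expr → x = 0.02892; check Q = 121.4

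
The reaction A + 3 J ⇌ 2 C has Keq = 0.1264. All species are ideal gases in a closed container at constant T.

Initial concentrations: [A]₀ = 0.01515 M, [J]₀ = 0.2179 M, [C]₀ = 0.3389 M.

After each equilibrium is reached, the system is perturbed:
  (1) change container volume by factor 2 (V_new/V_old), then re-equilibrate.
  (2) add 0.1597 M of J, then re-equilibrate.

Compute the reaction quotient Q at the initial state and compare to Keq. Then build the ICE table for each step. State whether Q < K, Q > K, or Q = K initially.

Q₀ = 732.8 vs Keq = 0.1264 ⇒ Q>K, reverse
Step 1:
                  A         J         C
  Initial   0.01515    0.2179    0.3389
  Change     0.1354    0.4063   -0.2709
  Equil      0.1506    0.6242   0.06804
  solve Keq expr → x = -0.1354; check Q = 0.1264
Then change container volume by factor 2 (V_new/V_old).
Step 2:
                  A         J         C
  Initial   0.07529    0.3121   0.03402
  Change   0.007173   0.02152  -0.01435
  Equil     0.08246    0.3336   0.01967
  solve Keq expr → x = -0.007173; check Q = 0.1264
Then add 0.1597 M of J.
Step 3:
                  A         J         C
  Initial   0.08246    0.4933   0.01967
  Change  -0.006216  -0.01865   0.01243
  Equil     0.07625    0.4747    0.0321
  solve Keq expr → x = 0.006216; check Q = 0.1264

Q₀ = 732.8; Q > K (proceeds reverse)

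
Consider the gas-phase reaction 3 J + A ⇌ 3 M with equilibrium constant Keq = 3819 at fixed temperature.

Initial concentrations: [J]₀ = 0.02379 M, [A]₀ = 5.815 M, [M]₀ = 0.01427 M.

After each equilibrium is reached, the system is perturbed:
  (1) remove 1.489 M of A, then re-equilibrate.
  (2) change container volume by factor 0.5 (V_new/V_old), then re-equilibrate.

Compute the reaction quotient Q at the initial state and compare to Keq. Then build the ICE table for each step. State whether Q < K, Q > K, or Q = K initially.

Q₀ = 0.03711; Q < K (proceeds forward)

Q₀ = 0.03711 vs Keq = 3819 ⇒ Q<K, forward
Step 1:
                    J           A           M
  Initial     0.02379       5.815     0.01427
  Change     -0.02248   -0.007494     0.02248
  Equil      0.001308       5.808     0.03675
  solve Keq expr → x = 0.007494; check Q = 3819
Then remove 1.489 M of A.
Step 2:
                    J           A           M
  Initial    0.001308       4.319     0.03675
  Change   1.3063e-04  4.3542e-05 -1.3063e-04
  Equil      0.001439       4.319     0.03662
  solve Keq expr → x = -4.3542e-05; check Q = 3819
Then change container volume by factor 0.5 (V_new/V_old).
Step 3:
                    J           A           M
  Initial    0.002877       8.637     0.07324
  Change  -5.7564e-04 -1.9188e-04  5.7564e-04
  Equil      0.002302       8.637     0.07382
  solve Keq expr → x = 1.9188e-04; check Q = 3819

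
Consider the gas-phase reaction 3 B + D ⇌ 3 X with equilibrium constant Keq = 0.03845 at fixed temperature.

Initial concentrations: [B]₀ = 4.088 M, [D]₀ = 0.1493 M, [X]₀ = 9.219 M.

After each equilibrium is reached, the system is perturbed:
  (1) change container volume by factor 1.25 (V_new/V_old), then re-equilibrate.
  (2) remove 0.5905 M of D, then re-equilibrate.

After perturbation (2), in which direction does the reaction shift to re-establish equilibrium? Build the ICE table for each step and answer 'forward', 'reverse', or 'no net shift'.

Direction: reverse

Q₀ = 76.82 vs Keq = 0.03845 ⇒ Q>K, reverse
Step 1:
                  B         D         X
  I           4.088    0.1493     9.219
  C            5.29     1.763     -5.29
  E           9.378     1.913     3.929
  solve Keq expr → x = -1.763; check Q = 0.03845
Then change container volume by factor 1.25 (V_new/V_old).
Step 2:
                  B         D         X
  I           7.502      1.53     3.143
  C          0.1406   0.04686   -0.1406
  E           7.643     1.577     3.003
  solve Keq expr → x = -0.04686; check Q = 0.03845
Then remove 0.5905 M of D.
Step 3:
                  B         D         X
  I           7.643    0.9865     3.003
  C          0.2672   0.08907   -0.2672
  E            7.91     1.076     2.735
  solve Keq expr → x = -0.08907; check Q = 0.03845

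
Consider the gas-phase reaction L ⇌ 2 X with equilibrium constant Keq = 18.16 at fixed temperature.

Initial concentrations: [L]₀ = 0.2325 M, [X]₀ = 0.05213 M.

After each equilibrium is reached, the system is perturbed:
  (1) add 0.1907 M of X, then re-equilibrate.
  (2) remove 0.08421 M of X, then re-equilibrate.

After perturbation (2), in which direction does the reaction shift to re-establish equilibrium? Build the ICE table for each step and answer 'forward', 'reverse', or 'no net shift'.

Q₀ = 0.01169 vs Keq = 18.16 ⇒ Q<K, forward
Step 1:
                   L          X
  Initial     0.2325    0.05213
  Change     -0.2192     0.4385
  Equil      0.01325     0.4906
  solve Keq expr → x = 0.2192; check Q = 18.16
Then add 0.1907 M of X.
Step 2:
                   L          X
  Initial    0.01325     0.6813
  Change     0.01072   -0.02145
  Equil      0.02398     0.6599
  solve Keq expr → x = -0.01072; check Q = 18.16
Then remove 0.08421 M of X.
Step 3:
                   L          X
  Initial    0.02398     0.5757
  Change    -0.00508    0.01016
  Equil       0.0189     0.5858
  solve Keq expr → x = 0.00508; check Q = 18.16

Direction: forward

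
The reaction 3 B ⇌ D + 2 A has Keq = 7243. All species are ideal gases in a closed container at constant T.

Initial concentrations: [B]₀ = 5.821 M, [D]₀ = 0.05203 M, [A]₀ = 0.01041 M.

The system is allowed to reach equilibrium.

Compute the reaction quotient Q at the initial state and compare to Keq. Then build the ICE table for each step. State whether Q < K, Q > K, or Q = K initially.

Q₀ = 2.8587e-08; Q < K (proceeds forward)

Q₀ = 2.8587e-08 vs Keq = 7243 ⇒ Q<K, forward
Step 1:
                  B         D         A
  I           5.821   0.05203   0.01041
  C          -5.664     1.888     3.776
  E          0.1566      1.94     3.787
  solve Keq expr → x = 1.888; check Q = 7243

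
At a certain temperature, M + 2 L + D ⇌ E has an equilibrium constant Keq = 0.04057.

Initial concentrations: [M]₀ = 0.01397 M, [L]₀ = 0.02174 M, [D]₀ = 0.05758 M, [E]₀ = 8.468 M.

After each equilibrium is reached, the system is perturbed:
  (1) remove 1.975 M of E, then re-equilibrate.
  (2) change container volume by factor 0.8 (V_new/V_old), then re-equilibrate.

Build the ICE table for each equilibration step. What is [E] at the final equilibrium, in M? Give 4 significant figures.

[E]_eq = 5.71 M

Q₀ = 2.2274e+07 vs Keq = 0.04057 ⇒ Q>K, reverse
Step 1:
                   M          L          D          E
  init       0.01397    0.02174    0.05758      8.468
  Δ            2.445       4.89      2.445     -2.445
  eq           2.459      4.912      2.503      6.023
  solve Keq expr → x = -2.445; check Q = 0.04057
Then remove 1.975 M of E.
Step 2:
                   M          L          D          E
  init         2.459      4.912      2.503      4.048
  Δ          -0.2056    -0.4111    -0.2056     0.2056
  eq           2.253      4.501      2.297      4.254
  solve Keq expr → x = 0.2056; check Q = 0.04057
Then change container volume by factor 0.8 (V_new/V_old).
Step 3:
                   M          L          D          E
  init         2.817      5.626      2.871      5.317
  Δ          -0.3928    -0.7856    -0.3928     0.3928
  eq           2.424       4.84      2.478       5.71
  solve Keq expr → x = 0.3928; check Q = 0.04057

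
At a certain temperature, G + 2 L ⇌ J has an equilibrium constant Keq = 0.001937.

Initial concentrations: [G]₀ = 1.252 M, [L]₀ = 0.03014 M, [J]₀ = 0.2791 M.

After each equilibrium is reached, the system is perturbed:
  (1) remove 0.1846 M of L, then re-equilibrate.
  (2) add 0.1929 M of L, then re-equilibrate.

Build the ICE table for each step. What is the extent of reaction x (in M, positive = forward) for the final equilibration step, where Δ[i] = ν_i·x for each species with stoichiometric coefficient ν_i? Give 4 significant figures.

x = 5.6664e-04 M

Q₀ = 245.4 vs Keq = 0.001937 ⇒ Q>K, reverse
Step 1:
                  G         L         J
  I           1.252   0.03014    0.2791
  C          0.2781    0.5562   -0.2781
  E            1.53    0.5863  0.001019
  solve Keq expr → x = -0.2781; check Q = 0.001937
Then remove 0.1846 M of L.
Step 2:
                  G         L         J
  I            1.53    0.4017  0.001019
  C       5.3782e-04  0.001076 -5.3782e-04
  E           1.531    0.4028 4.8098e-04
  solve Keq expr → x = -5.3782e-04; check Q = 0.001937
Then add 0.1929 M of L.
Step 3:
                  G         L         J
  I           1.531    0.5957 4.8098e-04
  C       -5.6664e-04 -0.001133 5.6664e-04
  E            1.53    0.5945  0.001048
  solve Keq expr → x = 5.6664e-04; check Q = 0.001937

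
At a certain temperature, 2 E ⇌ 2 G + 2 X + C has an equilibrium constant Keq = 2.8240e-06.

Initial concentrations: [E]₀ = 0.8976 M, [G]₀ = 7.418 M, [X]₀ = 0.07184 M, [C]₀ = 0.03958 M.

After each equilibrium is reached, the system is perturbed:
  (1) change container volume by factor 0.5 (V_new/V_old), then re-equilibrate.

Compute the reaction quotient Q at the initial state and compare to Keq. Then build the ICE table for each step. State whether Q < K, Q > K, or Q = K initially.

Q₀ = 0.01395; Q > K (proceeds reverse)

Q₀ = 0.01395 vs Keq = 2.8240e-06 ⇒ Q>K, reverse
Step 1:
                    E           G           X           C
  Initial      0.8976       7.418     0.07184     0.03958
  Change      0.06877    -0.06877    -0.06877    -0.03439
  Equil        0.9664       7.349    0.003066    0.005193
  solve Keq expr → x = -0.03439; check Q = 2.8240e-06
Then change container volume by factor 0.5 (V_new/V_old).
Step 2:
                    E           G           X           C
  Initial       1.933        14.7    0.006133     0.01039
  Change     0.003733   -0.003733   -0.003733   -0.001867
  Equil         1.936       14.69    0.002399     0.00852
  solve Keq expr → x = -0.001867; check Q = 2.8240e-06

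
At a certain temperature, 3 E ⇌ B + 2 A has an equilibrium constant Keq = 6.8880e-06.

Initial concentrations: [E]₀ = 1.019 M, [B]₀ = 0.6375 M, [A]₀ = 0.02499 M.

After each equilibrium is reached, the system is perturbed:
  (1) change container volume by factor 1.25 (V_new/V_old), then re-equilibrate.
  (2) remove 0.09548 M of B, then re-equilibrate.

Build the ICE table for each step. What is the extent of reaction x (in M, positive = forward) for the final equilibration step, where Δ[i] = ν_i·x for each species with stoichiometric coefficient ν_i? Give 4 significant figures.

x = 1.5754e-04 M

Q₀ = 3.7626e-04 vs Keq = 6.8880e-06 ⇒ Q>K, reverse
Step 1:
                  E         B         A
  init        1.019    0.6375   0.02499
  Δ         0.03213  -0.01071  -0.02142
  eq          1.051    0.6268  0.003572
  solve Keq expr → x = -0.01071; check Q = 6.8880e-06
Then change container volume by factor 1.25 (V_new/V_old).
Step 2:
                  E         B         A
  init       0.8409    0.5014  0.002858
  Δ               0         0         0
  eq         0.8409    0.5014  0.002858
  solve Keq expr → x = 0; check Q = 6.8880e-06
Then remove 0.09548 M of B.
Step 3:
                  E         B         A
  init       0.8409     0.406  0.002858
  Δ       -4.7261e-04 1.5754e-04 3.1507e-04
  eq         0.8404    0.4061  0.003173
  solve Keq expr → x = 1.5754e-04; check Q = 6.8880e-06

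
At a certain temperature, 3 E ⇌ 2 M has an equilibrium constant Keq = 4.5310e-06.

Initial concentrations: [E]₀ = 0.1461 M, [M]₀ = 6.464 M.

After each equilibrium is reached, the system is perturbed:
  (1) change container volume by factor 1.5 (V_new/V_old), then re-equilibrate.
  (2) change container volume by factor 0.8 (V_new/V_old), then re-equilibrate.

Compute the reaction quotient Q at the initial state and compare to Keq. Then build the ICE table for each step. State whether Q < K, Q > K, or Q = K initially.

Q₀ = 1.3398e+04 vs Keq = 4.5310e-06 ⇒ Q>K, reverse
Step 1:
                    E           M
  I            0.1461       6.464
  C             9.599      -6.399
  E             9.745     0.06475
  solve Keq expr → x = -3.2; check Q = 4.5310e-06
Then change container volume by factor 1.5 (V_new/V_old).
Step 2:
                    E           M
  I             6.497     0.04317
  C           0.01174   -0.007826
  E             6.508     0.03534
  solve Keq expr → x = -0.003913; check Q = 4.5310e-06
Then change container volume by factor 0.8 (V_new/V_old).
Step 3:
                    E           M
  I             8.135     0.04418
  C         -0.007717    0.005144
  E             8.128     0.04932
  solve Keq expr → x = 0.002572; check Q = 4.5310e-06

Q₀ = 1.3398e+04; Q > K (proceeds reverse)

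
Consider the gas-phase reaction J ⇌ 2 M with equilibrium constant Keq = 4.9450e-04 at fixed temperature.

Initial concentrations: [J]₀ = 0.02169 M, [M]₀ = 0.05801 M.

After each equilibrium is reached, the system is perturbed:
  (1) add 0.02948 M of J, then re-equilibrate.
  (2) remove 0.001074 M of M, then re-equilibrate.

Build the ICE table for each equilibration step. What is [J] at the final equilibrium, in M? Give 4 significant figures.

[J]_eq = 0.07656 M

Q₀ = 0.1551 vs Keq = 4.9450e-04 ⇒ Q>K, reverse
Step 1:
                    J           M
  I           0.02169     0.05801
  C           0.02656    -0.05313
  E           0.04825    0.004885
  solve Keq expr → x = -0.02656; check Q = 4.9450e-04
Then add 0.02948 M of J.
Step 2:
                    J           M
  I           0.07773    0.004885
  C       -6.4469e-04    0.001289
  E           0.07709    0.006174
  solve Keq expr → x = 6.4469e-04; check Q = 4.9450e-04
Then remove 0.001074 M of M.
Step 3:
                    J           M
  I           0.07709      0.0051
  C       -5.2644e-04    0.001053
  E           0.07656    0.006153
  solve Keq expr → x = 5.2644e-04; check Q = 4.9450e-04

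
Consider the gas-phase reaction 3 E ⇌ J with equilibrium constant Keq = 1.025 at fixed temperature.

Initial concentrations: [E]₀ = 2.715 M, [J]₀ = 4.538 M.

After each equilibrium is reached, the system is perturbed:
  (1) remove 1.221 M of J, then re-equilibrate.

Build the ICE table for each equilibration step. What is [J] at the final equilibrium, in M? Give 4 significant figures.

[J]_eq = 3.71 M

Q₀ = 0.2268 vs Keq = 1.025 ⇒ Q<K, forward
Step 1:
                   E          J
  init         2.715      4.538
  Δ           -1.032     0.3442
  eq           1.683      4.882
  solve Keq expr → x = 0.3442; check Q = 1.025
Then remove 1.221 M of J.
Step 2:
                   E          J
  init         1.683      3.661
  Δ          -0.1471    0.04904
  eq           1.535       3.71
  solve Keq expr → x = 0.04904; check Q = 1.025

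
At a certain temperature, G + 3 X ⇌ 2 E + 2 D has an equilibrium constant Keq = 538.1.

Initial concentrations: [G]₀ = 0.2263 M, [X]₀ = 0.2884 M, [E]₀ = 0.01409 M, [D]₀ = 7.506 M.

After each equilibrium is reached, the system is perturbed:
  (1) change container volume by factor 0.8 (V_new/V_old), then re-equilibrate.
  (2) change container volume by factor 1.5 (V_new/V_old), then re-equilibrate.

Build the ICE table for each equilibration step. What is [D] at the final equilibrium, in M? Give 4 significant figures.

[D]_eq = 6.321 M

Q₀ = 2.06 vs Keq = 538.1 ⇒ Q<K, forward
Step 1:
                  G         X         E         D
  I          0.2263    0.2884   0.01409     7.506
  C        -0.03939   -0.1182   0.07878   0.07878
  E          0.1869    0.1702   0.09287     7.585
  solve Keq expr → x = 0.03939; check Q = 538.1
Then change container volume by factor 0.8 (V_new/V_old).
Step 2:
                  G         X         E         D
  I          0.2336    0.2128    0.1161     9.481
  C               0         0         0         0
  E          0.2336    0.2128    0.1161     9.481
  solve Keq expr → x = 0; check Q = 538.1
Then change container volume by factor 1.5 (V_new/V_old).
Step 3:
                  G         X         E         D
  I          0.1558    0.1419   0.07739     6.321
  C               0         0         0         0
  E          0.1558    0.1419   0.07739     6.321
  solve Keq expr → x = 0; check Q = 538.1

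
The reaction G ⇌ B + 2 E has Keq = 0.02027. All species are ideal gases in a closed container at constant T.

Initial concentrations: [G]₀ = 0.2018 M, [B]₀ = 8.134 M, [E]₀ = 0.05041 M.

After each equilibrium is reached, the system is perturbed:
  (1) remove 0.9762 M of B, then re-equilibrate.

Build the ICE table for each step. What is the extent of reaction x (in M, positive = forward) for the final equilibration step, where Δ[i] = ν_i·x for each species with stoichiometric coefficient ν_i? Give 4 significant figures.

Q₀ = 0.1024 vs Keq = 0.02027 ⇒ Q>K, reverse
Step 1:
                  G         B         E
  init       0.2018     8.134   0.05041
  Δ         0.01361  -0.01361  -0.02722
  eq         0.2154      8.12   0.02319
  solve Keq expr → x = -0.01361; check Q = 0.02027
Then remove 0.9762 M of B.
Step 2:
                  G         B         E
  init       0.2154     7.144   0.02319
  Δ       -7.4475e-04 7.4475e-04  0.001489
  eq         0.2147     7.145   0.02468
  solve Keq expr → x = 7.4475e-04; check Q = 0.02027

x = 7.4475e-04 M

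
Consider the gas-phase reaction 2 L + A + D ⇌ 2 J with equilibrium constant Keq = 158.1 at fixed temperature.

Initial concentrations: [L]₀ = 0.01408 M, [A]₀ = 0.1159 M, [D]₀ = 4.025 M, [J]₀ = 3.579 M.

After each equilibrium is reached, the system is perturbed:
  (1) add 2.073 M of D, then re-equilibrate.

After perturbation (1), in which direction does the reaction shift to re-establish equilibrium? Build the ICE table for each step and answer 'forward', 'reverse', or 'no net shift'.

Direction: forward

Q₀ = 1.3851e+05 vs Keq = 158.1 ⇒ Q>K, reverse
Step 1:
                    L           A           D           J
  I           0.01408      0.1159       4.025       3.579
  C            0.2505      0.1253      0.1253     -0.2505
  E            0.2646      0.2412        4.15       3.328
  solve Keq expr → x = -0.1253; check Q = 158.1
Then add 2.073 M of D.
Step 2:
                    L           A           D           J
  I            0.2646      0.2412       6.223       3.328
  C          -0.03691    -0.01846    -0.01846     0.03691
  E            0.2277      0.2227       6.205       3.365
  solve Keq expr → x = 0.01846; check Q = 158.1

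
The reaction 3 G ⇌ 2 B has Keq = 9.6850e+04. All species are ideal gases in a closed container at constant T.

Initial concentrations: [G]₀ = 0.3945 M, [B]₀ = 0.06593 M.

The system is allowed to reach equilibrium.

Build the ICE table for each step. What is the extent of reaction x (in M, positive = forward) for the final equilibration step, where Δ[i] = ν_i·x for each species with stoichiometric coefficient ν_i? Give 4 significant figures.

Q₀ = 0.0708 vs Keq = 9.6850e+04 ⇒ Q<K, forward
Step 1:
                    G           B
  Initial      0.3945     0.06593
  Change      -0.3843      0.2562
  Equil       0.01023      0.3221
  solve Keq expr → x = 0.1281; check Q = 9.6850e+04

x = 0.1281 M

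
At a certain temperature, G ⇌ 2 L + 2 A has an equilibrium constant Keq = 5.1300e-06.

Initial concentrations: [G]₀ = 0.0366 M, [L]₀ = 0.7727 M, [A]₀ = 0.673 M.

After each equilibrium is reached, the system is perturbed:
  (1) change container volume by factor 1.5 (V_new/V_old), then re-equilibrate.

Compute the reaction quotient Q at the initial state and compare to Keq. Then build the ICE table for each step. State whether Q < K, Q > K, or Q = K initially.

Q₀ = 7.389; Q > K (proceeds reverse)

Q₀ = 7.389 vs Keq = 5.1300e-06 ⇒ Q>K, reverse
Step 1:
                   G          L          A
  I           0.0366     0.7727      0.673
  C           0.3304    -0.6607    -0.6607
  E            0.367      0.112    0.01226
  solve Keq expr → x = -0.3304; check Q = 5.1300e-06
Then change container volume by factor 1.5 (V_new/V_old).
Step 2:
                   G          L          A
  I           0.2446    0.07464    0.00817
  C        -0.002847   0.005694   0.005694
  E           0.2418    0.08033    0.01386
  solve Keq expr → x = 0.002847; check Q = 5.1300e-06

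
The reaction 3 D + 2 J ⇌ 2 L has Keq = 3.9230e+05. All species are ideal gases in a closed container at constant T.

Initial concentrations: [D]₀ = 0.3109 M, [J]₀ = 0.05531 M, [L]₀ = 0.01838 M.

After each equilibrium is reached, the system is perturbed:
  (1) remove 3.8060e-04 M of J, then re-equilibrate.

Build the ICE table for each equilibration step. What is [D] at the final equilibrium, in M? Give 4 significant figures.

[D]_eq = 0.2301 M

Q₀ = 3.675 vs Keq = 3.9230e+05 ⇒ Q<K, forward
Step 1:
                    D           J           L
  Initial      0.3109     0.05531     0.01838
  Change     -0.08138    -0.05426     0.05426
  Equil        0.2295    0.001055     0.07264
  solve Keq expr → x = 0.02713; check Q = 3.9230e+05
Then remove 3.8060e-04 M of J.
Step 2:
                    D           J           L
  Initial      0.2295  6.7407e-04     0.07264
  Change   5.5710e-04  3.7140e-04 -3.7140e-04
  Equil        0.2301    0.001045     0.07226
  solve Keq expr → x = -1.8570e-04; check Q = 3.9230e+05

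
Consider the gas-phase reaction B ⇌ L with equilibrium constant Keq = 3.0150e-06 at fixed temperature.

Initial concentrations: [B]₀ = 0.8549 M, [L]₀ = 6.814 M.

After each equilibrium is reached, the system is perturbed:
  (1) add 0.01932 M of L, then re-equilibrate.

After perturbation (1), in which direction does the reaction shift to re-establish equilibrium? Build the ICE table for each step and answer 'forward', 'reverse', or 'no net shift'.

Q₀ = 7.971 vs Keq = 3.0150e-06 ⇒ Q>K, reverse
Step 1:
                    B           L
  Initial      0.8549       6.814
  Change        6.814      -6.814
  Equil         7.669  2.3122e-05
  solve Keq expr → x = -6.814; check Q = 3.0150e-06
Then add 0.01932 M of L.
Step 2:
                    B           L
  Initial       7.669     0.01934
  Change      0.01932    -0.01932
  Equil         7.688  2.3180e-05
  solve Keq expr → x = -0.01932; check Q = 3.0150e-06

Direction: reverse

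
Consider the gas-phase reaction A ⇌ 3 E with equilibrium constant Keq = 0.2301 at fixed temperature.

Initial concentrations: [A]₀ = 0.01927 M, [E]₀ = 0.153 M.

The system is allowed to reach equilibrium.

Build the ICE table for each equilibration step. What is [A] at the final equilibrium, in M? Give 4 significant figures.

[A]_eq = 0.01737 M

Q₀ = 0.1859 vs Keq = 0.2301 ⇒ Q<K, forward
Step 1:
                    A           E
  I           0.01927       0.153
  C           -0.0019    0.005699
  E           0.01737      0.1587
  solve Keq expr → x = 0.0019; check Q = 0.2301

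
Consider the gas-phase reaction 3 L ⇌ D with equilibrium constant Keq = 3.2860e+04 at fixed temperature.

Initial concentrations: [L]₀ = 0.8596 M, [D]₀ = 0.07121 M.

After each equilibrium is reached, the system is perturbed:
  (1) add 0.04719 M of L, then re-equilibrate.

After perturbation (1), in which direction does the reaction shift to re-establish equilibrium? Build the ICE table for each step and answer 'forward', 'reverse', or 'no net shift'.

Direction: forward

Q₀ = 0.1121 vs Keq = 3.2860e+04 ⇒ Q<K, forward
Step 1:
                   L          D
  Initial     0.8596    0.07121
  Change     -0.8376     0.2792
  Equil      0.02201     0.3504
  solve Keq expr → x = 0.2792; check Q = 3.2860e+04
Then add 0.04719 M of L.
Step 2:
                   L          D
  Initial     0.0692     0.3504
  Change    -0.04687    0.01562
  Equil      0.02233      0.366
  solve Keq expr → x = 0.01562; check Q = 3.2860e+04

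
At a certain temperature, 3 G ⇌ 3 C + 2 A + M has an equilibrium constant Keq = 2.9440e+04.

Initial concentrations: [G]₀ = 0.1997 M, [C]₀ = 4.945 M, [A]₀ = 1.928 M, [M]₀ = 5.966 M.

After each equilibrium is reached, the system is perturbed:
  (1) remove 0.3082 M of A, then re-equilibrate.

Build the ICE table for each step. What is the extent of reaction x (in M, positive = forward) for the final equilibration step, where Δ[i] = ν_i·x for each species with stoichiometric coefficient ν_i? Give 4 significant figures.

x = 0.01353 M

Q₀ = 3.3671e+05 vs Keq = 2.9440e+04 ⇒ Q>K, reverse
Step 1:
                    G           C           A           M
  Initial      0.1997       4.945       1.928       5.966
  Change       0.2087     -0.2087     -0.1391    -0.06956
  Equil        0.4084       4.736       1.789       5.896
  solve Keq expr → x = -0.06956; check Q = 2.9440e+04
Then remove 0.3082 M of A.
Step 2:
                    G           C           A           M
  Initial      0.4084       4.736       1.481       5.896
  Change     -0.04059     0.04059     0.02706     0.01353
  Equil        0.3678       4.777       1.508        5.91
  solve Keq expr → x = 0.01353; check Q = 2.9440e+04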